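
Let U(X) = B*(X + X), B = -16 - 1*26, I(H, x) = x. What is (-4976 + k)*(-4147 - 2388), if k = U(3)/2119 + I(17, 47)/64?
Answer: 4409437342785/135616 ≈ 3.2514e+7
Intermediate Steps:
B = -42 (B = -16 - 26 = -42)
U(X) = -84*X (U(X) = -42*(X + X) = -84*X)
k = 83465/135616 (k = -84*3/2119 + 47/64 = -252*1/2119 + 47*(1/64) = -252/2119 + 47/64 = 83465/135616 ≈ 0.61545)
(-4976 + k)*(-4147 - 2388) = (-4976 + 83465/135616)*(-4147 - 2388) = -674741751/135616*(-6535) = 4409437342785/135616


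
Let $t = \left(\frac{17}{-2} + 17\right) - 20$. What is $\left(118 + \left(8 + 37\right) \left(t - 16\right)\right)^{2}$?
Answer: $\frac{5013121}{4} \approx 1.2533 \cdot 10^{6}$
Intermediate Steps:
$t = - \frac{23}{2}$ ($t = \left(17 \left(- \frac{1}{2}\right) + 17\right) - 20 = \left(- \frac{17}{2} + 17\right) - 20 = \frac{17}{2} - 20 = - \frac{23}{2} \approx -11.5$)
$\left(118 + \left(8 + 37\right) \left(t - 16\right)\right)^{2} = \left(118 + \left(8 + 37\right) \left(- \frac{23}{2} - 16\right)\right)^{2} = \left(118 + 45 \left(- \frac{55}{2}\right)\right)^{2} = \left(118 - \frac{2475}{2}\right)^{2} = \left(- \frac{2239}{2}\right)^{2} = \frac{5013121}{4}$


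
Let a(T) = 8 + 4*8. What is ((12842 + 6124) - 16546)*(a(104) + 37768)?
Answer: 91495360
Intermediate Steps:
a(T) = 40 (a(T) = 8 + 32 = 40)
((12842 + 6124) - 16546)*(a(104) + 37768) = ((12842 + 6124) - 16546)*(40 + 37768) = (18966 - 16546)*37808 = 2420*37808 = 91495360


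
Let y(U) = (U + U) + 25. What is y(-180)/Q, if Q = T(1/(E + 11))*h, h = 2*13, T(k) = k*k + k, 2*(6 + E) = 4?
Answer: -16415/208 ≈ -78.918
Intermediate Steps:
E = -4 (E = -6 + (1/2)*4 = -6 + 2 = -4)
T(k) = k + k**2 (T(k) = k**2 + k = k + k**2)
h = 26
y(U) = 25 + 2*U (y(U) = 2*U + 25 = 25 + 2*U)
Q = 208/49 (Q = ((1 + 1/(-4 + 11))/(-4 + 11))*26 = ((1 + 1/7)/7)*26 = ((1/7)*(8/7))*26 = (8/49)*26 = 208/49 ≈ 4.2449)
y(-180)/Q = (25 + 2*(-180))/(208/49) = (25 - 360)*(49/208) = -335*49/208 = -16415/208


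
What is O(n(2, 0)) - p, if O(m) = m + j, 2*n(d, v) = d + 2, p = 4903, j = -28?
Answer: -4929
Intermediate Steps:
n(d, v) = 1 + d/2 (n(d, v) = (d + 2)/2 = (2 + d)/2 = 1 + d/2)
O(m) = -28 + m (O(m) = m - 28 = -28 + m)
O(n(2, 0)) - p = (-28 + (1 + (1/2)*2)) - 1*4903 = (-28 + (1 + 1)) - 4903 = (-28 + 2) - 4903 = -26 - 4903 = -4929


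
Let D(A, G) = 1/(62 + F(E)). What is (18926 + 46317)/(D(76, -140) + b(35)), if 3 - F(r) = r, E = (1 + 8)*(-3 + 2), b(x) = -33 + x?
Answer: 4827982/149 ≈ 32403.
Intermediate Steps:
E = -9 (E = 9*(-1) = -9)
F(r) = 3 - r
D(A, G) = 1/74 (D(A, G) = 1/(62 + (3 - 1*(-9))) = 1/(62 + (3 + 9)) = 1/(62 + 12) = 1/74)
(18926 + 46317)/(D(76, -140) + b(35)) = (18926 + 46317)/(1/74 + (-33 + 35)) = 65243/(1/74 + 2) = 65243/(149/74) = 65243*(74/149) = 4827982/149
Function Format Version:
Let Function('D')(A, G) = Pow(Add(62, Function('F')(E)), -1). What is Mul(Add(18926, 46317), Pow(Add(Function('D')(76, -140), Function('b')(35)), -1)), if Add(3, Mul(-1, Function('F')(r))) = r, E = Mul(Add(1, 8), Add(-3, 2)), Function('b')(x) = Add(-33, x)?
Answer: Rational(4827982, 149) ≈ 32403.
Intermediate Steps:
E = -9 (E = Mul(9, -1) = -9)
Function('F')(r) = Add(3, Mul(-1, r))
Function('D')(A, G) = Rational(1, 74) (Function('D')(A, G) = Pow(Add(62, Add(3, Mul(-1, -9))), -1) = Pow(Add(62, Add(3, 9)), -1) = Pow(Add(62, 12), -1) = Pow(74, -1) = Rational(1, 74))
Mul(Add(18926, 46317), Pow(Add(Function('D')(76, -140), Function('b')(35)), -1)) = Mul(Add(18926, 46317), Pow(Add(Rational(1, 74), Add(-33, 35)), -1)) = Mul(65243, Pow(Add(Rational(1, 74), 2), -1)) = Mul(65243, Pow(Rational(149, 74), -1)) = Mul(65243, Rational(74, 149)) = Rational(4827982, 149)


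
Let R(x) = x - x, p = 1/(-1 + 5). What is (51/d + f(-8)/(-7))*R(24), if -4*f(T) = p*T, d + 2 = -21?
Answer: 0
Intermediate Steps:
d = -23 (d = -2 - 21 = -23)
p = 1/4 ≈ 0.25000
R(x) = 0
f(T) = -T/16
(51/d + f(-8)/(-7))*R(24) = (51/(-23) - 1/16*(-8)/(-7))*0 = (51*(-1/23) + (1/2)*(-1/7))*0 = (-51/23 - 1/14)*0 = -737/322*0 = 0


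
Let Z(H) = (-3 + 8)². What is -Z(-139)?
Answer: -25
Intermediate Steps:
Z(H) = 25 (Z(H) = 5² = 25)
-Z(-139) = -1*25 = -25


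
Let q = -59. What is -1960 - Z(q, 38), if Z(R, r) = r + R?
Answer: -1939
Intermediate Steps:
Z(R, r) = R + r
-1960 - Z(q, 38) = -1960 - (-59 + 38) = -1960 - 1*(-21) = -1960 + 21 = -1939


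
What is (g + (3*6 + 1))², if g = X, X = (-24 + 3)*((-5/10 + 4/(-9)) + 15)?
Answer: 2745649/36 ≈ 76268.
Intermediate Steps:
X = -1771/6 (X = -21*((-5*⅒ + 4*(-⅑)) + 15) = -21*((-½ - 4/9) + 15) = -21*(-17/18 + 15) = -21*253/18 = -1771/6 ≈ -295.17)
g = -1771/6 ≈ -295.17
(g + (3*6 + 1))² = (-1771/6 + (3*6 + 1))² = (-1771/6 + (18 + 1))² = (-1771/6 + 19)² = (-1657/6)² = 2745649/36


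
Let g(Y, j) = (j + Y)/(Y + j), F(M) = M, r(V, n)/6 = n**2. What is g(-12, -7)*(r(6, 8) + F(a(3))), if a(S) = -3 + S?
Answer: 384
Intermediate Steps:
r(V, n) = 6*n**2
g(Y, j) = 1 (g(Y, j) = (Y + j)/(Y + j) = 1)
g(-12, -7)*(r(6, 8) + F(a(3))) = 1*(6*8**2 + (-3 + 3)) = 1*(6*64 + 0) = 1*(384 + 0) = 1*384 = 384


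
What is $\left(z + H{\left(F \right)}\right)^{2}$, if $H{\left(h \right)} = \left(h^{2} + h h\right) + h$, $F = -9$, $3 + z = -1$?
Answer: $22201$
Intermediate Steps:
$z = -4$ ($z = -3 - 1 = -4$)
$H{\left(h \right)} = h + 2 h^{2}$ ($H{\left(h \right)} = \left(h^{2} + h^{2}\right) + h = 2 h^{2} + h = h + 2 h^{2}$)
$\left(z + H{\left(F \right)}\right)^{2} = \left(-4 - 9 \left(1 + 2 \left(-9\right)\right)\right)^{2} = \left(-4 - 9 \left(1 - 18\right)\right)^{2} = \left(-4 - -153\right)^{2} = \left(-4 + 153\right)^{2} = 149^{2} = 22201$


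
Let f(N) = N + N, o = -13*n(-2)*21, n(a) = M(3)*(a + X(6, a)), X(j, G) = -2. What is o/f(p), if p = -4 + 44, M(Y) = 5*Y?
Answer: 819/4 ≈ 204.75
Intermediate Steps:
n(a) = -30 + 15*a (n(a) = (5*3)*(a - 2) = 15*(-2 + a) = -30 + 15*a)
o = 16380 (o = -13*(-30 + 15*(-2))*21 = -13*(-30 - 30)*21 = -13*(-60)*21 = 780*21 = 16380)
p = 40
f(N) = 2*N
o/f(p) = 16380/((2*40)) = 16380/80 = 16380*(1/80) = 819/4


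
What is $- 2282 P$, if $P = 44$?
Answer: $-100408$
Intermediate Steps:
$- 2282 P = \left(-2282\right) 44 = -100408$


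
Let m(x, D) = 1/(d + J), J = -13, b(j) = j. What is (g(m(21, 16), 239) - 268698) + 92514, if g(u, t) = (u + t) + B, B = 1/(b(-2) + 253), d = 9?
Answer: -176649027/1004 ≈ -1.7595e+5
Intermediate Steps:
B = 1/251 (B = 1/(-2 + 253) = 1/251 ≈ 0.0039841)
m(x, D) = -¼ (m(x, D) = 1/(9 - 13) = 1/(-4) = -¼)
g(u, t) = 1/251 + t + u (g(u, t) = (u + t) + 1/251 = (t + u) + 1/251 = 1/251 + t + u)
(g(m(21, 16), 239) - 268698) + 92514 = ((1/251 + 239 - ¼) - 268698) + 92514 = (239709/1004 - 268698) + 92514 = -269533083/1004 + 92514 = -176649027/1004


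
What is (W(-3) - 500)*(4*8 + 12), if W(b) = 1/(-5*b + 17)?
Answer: -175989/8 ≈ -21999.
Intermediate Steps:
W(b) = 1/(17 - 5*b)
(W(-3) - 500)*(4*8 + 12) = (-1/(-17 + 5*(-3)) - 500)*(4*8 + 12) = (-1/(-17 - 15) - 500)*(32 + 12) = (-1/(-32) - 500)*44 = (-1*(-1/32) - 500)*44 = (1/32 - 500)*44 = -15999/32*44 = -175989/8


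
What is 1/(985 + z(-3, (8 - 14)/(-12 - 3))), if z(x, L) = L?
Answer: 5/4927 ≈ 0.0010148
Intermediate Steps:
1/(985 + z(-3, (8 - 14)/(-12 - 3))) = 1/(985 + (8 - 14)/(-12 - 3)) = 1/(985 - 6/(-15)) = 1/(985 - 6*(-1/15)) = 1/(985 + ⅖) = 1/(4927/5) = 5/4927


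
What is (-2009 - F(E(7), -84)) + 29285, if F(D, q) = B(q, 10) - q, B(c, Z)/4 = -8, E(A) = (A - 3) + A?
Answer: 27224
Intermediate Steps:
E(A) = -3 + 2*A (E(A) = (-3 + A) + A = -3 + 2*A)
B(c, Z) = -32 (B(c, Z) = 4*(-8) = -32)
F(D, q) = -32 - q
(-2009 - F(E(7), -84)) + 29285 = (-2009 - (-32 - 1*(-84))) + 29285 = (-2009 - (-32 + 84)) + 29285 = (-2009 - 1*52) + 29285 = (-2009 - 52) + 29285 = -2061 + 29285 = 27224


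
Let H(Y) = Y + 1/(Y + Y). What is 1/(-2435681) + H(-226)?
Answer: -248812121645/1100927812 ≈ -226.00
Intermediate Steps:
H(Y) = Y + 1/(2*Y)
1/(-2435681) + H(-226) = 1/(-2435681) + (-226 + (½)/(-226)) = -1/2435681 + (-226 + (½)*(-1/226)) = -1/2435681 + (-226 - 1/452) = -1/2435681 - 102153/452 = -248812121645/1100927812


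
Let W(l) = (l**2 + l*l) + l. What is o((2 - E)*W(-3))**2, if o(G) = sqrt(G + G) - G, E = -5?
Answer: (105 - sqrt(210))**2 ≈ 8191.8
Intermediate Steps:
W(l) = l + 2*l**2 (W(l) = (l**2 + l**2) + l = 2*l**2 + l = l + 2*l**2)
o(G) = -G + sqrt(2)*sqrt(G) (o(G) = sqrt(2*G) - G = sqrt(2)*sqrt(G) - G = -G + sqrt(2)*sqrt(G))
o((2 - E)*W(-3))**2 = (-(2 - 1*(-5))*(-3*(1 + 2*(-3))) + sqrt(2)*sqrt((2 - 1*(-5))*(-3*(1 + 2*(-3)))))**2 = (-(2 + 5)*(-3*(1 - 6)) + sqrt(2)*sqrt((2 + 5)*(-3*(1 - 6))))**2 = (-7*(-3*(-5)) + sqrt(2)*sqrt(7*(-3*(-5))))**2 = (-7*15 + sqrt(2)*sqrt(7*15))**2 = (-1*105 + sqrt(2)*sqrt(105))**2 = (-105 + sqrt(210))**2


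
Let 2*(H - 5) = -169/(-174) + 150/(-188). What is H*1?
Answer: 41599/8178 ≈ 5.0867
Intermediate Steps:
H = 41599/8178 (H = 5 + (-169/(-174) + 150/(-188))/2 = 5 + (-169*(-1/174) + 150*(-1/188))/2 = 5 + (169/174 - 75/94)/2 = 5 + (½)*(709/4089) = 5 + 709/8178 = 41599/8178 ≈ 5.0867)
H*1 = (41599/8178)*1 = 41599/8178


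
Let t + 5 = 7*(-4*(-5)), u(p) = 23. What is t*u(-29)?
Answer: 3105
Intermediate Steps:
t = 135 (t = -5 + 7*(-4*(-5)) = -5 + 7*20 = -5 + 140 = 135)
t*u(-29) = 135*23 = 3105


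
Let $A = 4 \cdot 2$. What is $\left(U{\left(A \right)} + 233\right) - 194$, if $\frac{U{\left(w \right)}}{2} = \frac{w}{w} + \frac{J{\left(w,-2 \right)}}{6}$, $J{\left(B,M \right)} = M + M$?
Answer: $\frac{119}{3} \approx 39.667$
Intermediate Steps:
$A = 8$
$J{\left(B,M \right)} = 2 M$
$U{\left(w \right)} = \frac{2}{3}$ ($U{\left(w \right)} = 2 \left(\frac{w}{w} + \frac{2 \left(-2\right)}{6}\right) = 2 \left(1 - \frac{2}{3}\right) = 2 \cdot \frac{1}{3} = \frac{2}{3}$)
$\left(U{\left(A \right)} + 233\right) - 194 = \left(\frac{2}{3} + 233\right) - 194 = \frac{701}{3} - 194 = \frac{119}{3}$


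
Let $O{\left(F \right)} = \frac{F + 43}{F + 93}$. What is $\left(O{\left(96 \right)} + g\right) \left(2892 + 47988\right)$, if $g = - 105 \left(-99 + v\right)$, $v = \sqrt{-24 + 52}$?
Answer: $\frac{33322906240}{63} - 10684800 \sqrt{7} \approx 5.0067 \cdot 10^{8}$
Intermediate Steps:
$O{\left(F \right)} = \frac{43 + F}{93 + F}$
$v = 2 \sqrt{7}$ ($v = \sqrt{28} = 2 \sqrt{7} \approx 5.2915$)
$g = 10395 - 210 \sqrt{7}$ ($g = - 105 \left(-99 + 2 \sqrt{7}\right) = 10395 - 210 \sqrt{7} \approx 9839.4$)
$\left(O{\left(96 \right)} + g\right) \left(2892 + 47988\right) = \left(\frac{43 + 96}{93 + 96} + \left(10395 - 210 \sqrt{7}\right)\right) \left(2892 + 47988\right) = \left(\frac{1}{189} \cdot 139 + \left(10395 - 210 \sqrt{7}\right)\right) 50880 = \left(\frac{139}{189} + \left(10395 - 210 \sqrt{7}\right)\right) 50880 = \left(\frac{1964794}{189} - 210 \sqrt{7}\right) 50880 = \frac{33322906240}{63} - 10684800 \sqrt{7}$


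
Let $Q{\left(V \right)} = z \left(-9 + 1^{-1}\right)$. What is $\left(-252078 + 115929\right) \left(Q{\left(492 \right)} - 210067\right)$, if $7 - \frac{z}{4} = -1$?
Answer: $28635266127$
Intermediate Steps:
$z = 32$ ($z = 28 - -4 = 28 + 4 = 32$)
$Q{\left(V \right)} = -256$ ($Q{\left(V \right)} = 32 \left(-9 + 1^{-1}\right) = 32 \left(-9 + 1\right) = 32 \left(-8\right) = -256$)
$\left(-252078 + 115929\right) \left(Q{\left(492 \right)} - 210067\right) = \left(-252078 + 115929\right) \left(-256 - 210067\right) = \left(-136149\right) \left(-210323\right) = 28635266127$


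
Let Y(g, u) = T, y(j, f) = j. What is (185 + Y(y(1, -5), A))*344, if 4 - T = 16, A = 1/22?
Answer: 59512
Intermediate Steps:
A = 1/22 ≈ 0.045455
T = -12 (T = 4 - 1*16 = 4 - 16 = -12)
Y(g, u) = -12
(185 + Y(y(1, -5), A))*344 = (185 - 12)*344 = 173*344 = 59512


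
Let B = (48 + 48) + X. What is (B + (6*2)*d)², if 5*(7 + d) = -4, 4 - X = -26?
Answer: 26244/25 ≈ 1049.8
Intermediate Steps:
X = 30 (X = 4 - 1*(-26) = 4 + 26 = 30)
d = -39/5 (d = -7 + (⅕)*(-4) = -7 - ⅘ = -39/5 ≈ -7.8000)
B = 126 (B = (48 + 48) + 30 = 96 + 30 = 126)
(B + (6*2)*d)² = (126 + (6*2)*(-39/5))² = (126 + 12*(-39/5))² = (126 - 468/5)² = (162/5)² = 26244/25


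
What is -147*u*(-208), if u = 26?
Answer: 794976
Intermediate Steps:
-147*u*(-208) = -147*26*(-208) = -3822*(-208) = 794976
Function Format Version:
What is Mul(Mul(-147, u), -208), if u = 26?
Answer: 794976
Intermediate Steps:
Mul(Mul(-147, u), -208) = Mul(Mul(-147, 26), -208) = Mul(-3822, -208) = 794976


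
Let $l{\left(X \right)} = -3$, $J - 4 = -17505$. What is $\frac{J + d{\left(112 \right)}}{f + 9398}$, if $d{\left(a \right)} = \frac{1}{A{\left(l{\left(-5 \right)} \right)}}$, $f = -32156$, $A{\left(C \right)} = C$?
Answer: $\frac{26252}{34137} \approx 0.76902$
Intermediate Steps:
$J = -17501$ ($J = 4 - 17505 = -17501$)
$d{\left(a \right)} = - \frac{1}{3}$ ($d{\left(a \right)} = \frac{1}{-3} = - \frac{1}{3}$)
$\frac{J + d{\left(112 \right)}}{f + 9398} = \frac{-17501 - \frac{1}{3}}{-32156 + 9398} = - \frac{52504}{3 \left(-22758\right)} = \left(- \frac{52504}{3}\right) \left(- \frac{1}{22758}\right) = \frac{26252}{34137}$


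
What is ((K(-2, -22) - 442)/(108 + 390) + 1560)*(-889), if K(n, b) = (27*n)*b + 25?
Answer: -230443913/166 ≈ -1.3882e+6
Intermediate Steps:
K(n, b) = 25 + 27*b*n (K(n, b) = 27*b*n + 25 = 25 + 27*b*n)
((K(-2, -22) - 442)/(108 + 390) + 1560)*(-889) = (((25 + 27*(-22)*(-2)) - 442)/(108 + 390) + 1560)*(-889) = (((25 + 1188) - 442)/498 + 1560)*(-889) = ((1213 - 442)*(1/498) + 1560)*(-889) = (771*(1/498) + 1560)*(-889) = (257/166 + 1560)*(-889) = (259217/166)*(-889) = -230443913/166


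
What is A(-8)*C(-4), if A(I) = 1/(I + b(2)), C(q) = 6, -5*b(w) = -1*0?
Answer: -3/4 ≈ -0.75000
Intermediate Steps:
b(w) = 0 (b(w) = -(-1)*0/5 = -1/5*0 = 0)
A(I) = 1/I (A(I) = 1/(I + 0) = 1/I)
A(-8)*C(-4) = 6/(-8) = -1/8*6 = -3/4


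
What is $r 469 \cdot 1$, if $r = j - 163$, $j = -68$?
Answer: $-108339$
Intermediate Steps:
$r = -231$ ($r = -68 - 163 = -231$)
$r 469 \cdot 1 = - 231 \cdot 469 \cdot 1 = \left(-231\right) 469 = -108339$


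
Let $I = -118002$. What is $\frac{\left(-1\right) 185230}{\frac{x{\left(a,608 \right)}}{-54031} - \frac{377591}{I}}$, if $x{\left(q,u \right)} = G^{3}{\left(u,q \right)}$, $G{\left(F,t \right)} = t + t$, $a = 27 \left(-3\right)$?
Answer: $- \frac{16633565460060}{7353386287} \approx -2262.0$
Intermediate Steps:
$a = -81$
$G{\left(F,t \right)} = 2 t$
$x{\left(q,u \right)} = 8 q^{3}$ ($x{\left(q,u \right)} = \left(2 q\right)^{3} = 8 q^{3}$)
$\frac{\left(-1\right) 185230}{\frac{x{\left(a,608 \right)}}{-54031} - \frac{377591}{I}} = \frac{\left(-1\right) 185230}{\frac{8 \left(-81\right)^{3}}{-54031} - \frac{377591}{-118002}} = - \frac{185230}{8 \left(-531441\right) \left(- \frac{1}{54031}\right) - - \frac{377591}{118002}} = - \frac{185230}{\left(-4251528\right) \left(- \frac{1}{54031}\right) + \frac{377591}{118002}} = - \frac{185230}{\frac{4251528}{54031} + \frac{377591}{118002}} = - \frac{185230}{\frac{7353386287}{89799522}} = \left(-185230\right) \frac{89799522}{7353386287} = - \frac{16633565460060}{7353386287}$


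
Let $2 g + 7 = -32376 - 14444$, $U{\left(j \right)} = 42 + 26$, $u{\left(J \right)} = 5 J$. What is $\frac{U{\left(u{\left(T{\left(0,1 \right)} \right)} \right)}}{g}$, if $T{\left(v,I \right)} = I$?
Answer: $- \frac{136}{46827} \approx -0.0029043$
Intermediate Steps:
$U{\left(j \right)} = 68$
$g = - \frac{46827}{2}$ ($g = - \frac{7}{2} + \frac{-32376 - 14444}{2} = - \frac{7}{2} + \frac{1}{2} \left(-46820\right) = - \frac{7}{2} - 23410 = - \frac{46827}{2} \approx -23414.0$)
$\frac{U{\left(u{\left(T{\left(0,1 \right)} \right)} \right)}}{g} = \frac{68}{- \frac{46827}{2}} = 68 \left(- \frac{2}{46827}\right) = - \frac{136}{46827}$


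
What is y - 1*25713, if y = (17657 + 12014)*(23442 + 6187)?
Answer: 879096346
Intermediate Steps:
y = 879122059 (y = 29671*29629 = 879122059)
y - 1*25713 = 879122059 - 1*25713 = 879122059 - 25713 = 879096346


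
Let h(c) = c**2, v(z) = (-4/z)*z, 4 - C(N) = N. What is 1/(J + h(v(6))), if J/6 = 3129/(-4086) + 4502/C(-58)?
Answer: 7037/3146121 ≈ 0.0022367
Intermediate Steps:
C(N) = 4 - N
J = 3033529/7037 (J = 6*(3129/(-4086) + 4502/(4 - 1*(-58))) = 6*(3129*(-1/4086) + 4502/(4 + 58)) = 6*(-1043/1362 + 4502/62) = 6*(-1043/1362 + 4502*(1/62)) = 6*(-1043/1362 + 2251/31) = 6*(3033529/42222) = 3033529/7037 ≈ 431.08)
v(z) = -4
1/(J + h(v(6))) = 1/(3033529/7037 + (-4)**2) = 1/(3033529/7037 + 16) = 1/(3146121/7037) = 7037/3146121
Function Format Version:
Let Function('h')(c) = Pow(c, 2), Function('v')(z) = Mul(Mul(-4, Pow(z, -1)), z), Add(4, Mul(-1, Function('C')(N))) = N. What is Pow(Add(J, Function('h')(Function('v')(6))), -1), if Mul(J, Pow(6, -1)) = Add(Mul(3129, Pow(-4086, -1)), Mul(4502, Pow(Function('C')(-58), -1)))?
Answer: Rational(7037, 3146121) ≈ 0.0022367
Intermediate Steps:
Function('C')(N) = Add(4, Mul(-1, N))
J = Rational(3033529, 7037) (J = Mul(6, Add(Mul(3129, Pow(-4086, -1)), Mul(4502, Pow(Add(4, Mul(-1, -58)), -1)))) = Mul(6, Add(Mul(3129, Rational(-1, 4086)), Mul(4502, Pow(Add(4, 58), -1)))) = Mul(6, Add(Rational(-1043, 1362), Mul(4502, Pow(62, -1)))) = Mul(6, Add(Rational(-1043, 1362), Mul(4502, Rational(1, 62)))) = Mul(6, Add(Rational(-1043, 1362), Rational(2251, 31))) = Mul(6, Rational(3033529, 42222)) = Rational(3033529, 7037) ≈ 431.08)
Function('v')(z) = -4
Pow(Add(J, Function('h')(Function('v')(6))), -1) = Pow(Add(Rational(3033529, 7037), Pow(-4, 2)), -1) = Pow(Add(Rational(3033529, 7037), 16), -1) = Pow(Rational(3146121, 7037), -1) = Rational(7037, 3146121)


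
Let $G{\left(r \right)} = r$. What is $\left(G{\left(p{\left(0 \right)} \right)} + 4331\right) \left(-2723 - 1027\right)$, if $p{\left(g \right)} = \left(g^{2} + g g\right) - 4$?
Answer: $-16226250$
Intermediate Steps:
$p{\left(g \right)} = -4 + 2 g^{2}$ ($p{\left(g \right)} = \left(g^{2} + g^{2}\right) - 4 = 2 g^{2} - 4 = -4 + 2 g^{2}$)
$\left(G{\left(p{\left(0 \right)} \right)} + 4331\right) \left(-2723 - 1027\right) = \left(\left(-4 + 2 \cdot 0^{2}\right) + 4331\right) \left(-2723 - 1027\right) = \left(\left(-4 + 2 \cdot 0\right) + 4331\right) \left(-3750\right) = \left(\left(-4 + 0\right) + 4331\right) \left(-3750\right) = \left(-4 + 4331\right) \left(-3750\right) = 4327 \left(-3750\right) = -16226250$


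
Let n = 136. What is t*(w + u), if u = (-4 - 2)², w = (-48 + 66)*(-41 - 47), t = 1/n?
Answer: -387/34 ≈ -11.382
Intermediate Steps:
t = 1/136 ≈ 0.0073529
w = -1584 (w = 18*(-88) = -1584)
u = 36 (u = (-6)² = 36)
t*(w + u) = (-1584 + 36)/136 = (1/136)*(-1548) = -387/34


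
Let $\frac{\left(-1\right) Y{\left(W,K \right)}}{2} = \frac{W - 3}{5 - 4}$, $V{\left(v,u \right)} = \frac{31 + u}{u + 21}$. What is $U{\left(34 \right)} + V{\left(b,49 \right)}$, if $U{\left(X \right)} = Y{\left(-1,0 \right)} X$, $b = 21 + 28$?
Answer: $\frac{1912}{7} \approx 273.14$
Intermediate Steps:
$b = 49$
$V{\left(v,u \right)} = \frac{31 + u}{21 + u}$
$Y{\left(W,K \right)} = 6 - 2 W$ ($Y{\left(W,K \right)} = - 2 \frac{W - 3}{5 - 4} = - 2 \frac{-3 + W}{1} = - 2 \left(-3 + W\right) 1 = - 2 \left(-3 + W\right) = 6 - 2 W$)
$U{\left(X \right)} = 8 X$ ($U{\left(X \right)} = \left(6 - -2\right) X = \left(6 + 2\right) X = 8 X$)
$U{\left(34 \right)} + V{\left(b,49 \right)} = 8 \cdot 34 + \frac{31 + 49}{21 + 49} = 272 + \frac{1}{70} \cdot 80 = 272 + \frac{8}{7} = \frac{1912}{7}$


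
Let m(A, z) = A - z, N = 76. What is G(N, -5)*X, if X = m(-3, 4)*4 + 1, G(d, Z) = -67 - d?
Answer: 3861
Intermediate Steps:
X = -27 (X = (-3 - 1*4)*4 + 1 = (-3 - 4)*4 + 1 = -7*4 + 1 = -28 + 1 = -27)
G(N, -5)*X = (-67 - 1*76)*(-27) = (-67 - 76)*(-27) = -143*(-27) = 3861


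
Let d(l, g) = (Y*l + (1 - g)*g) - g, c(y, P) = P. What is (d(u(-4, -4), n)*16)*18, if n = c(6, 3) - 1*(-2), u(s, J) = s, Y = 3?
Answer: -10656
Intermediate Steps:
n = 5 (n = 3 - 1*(-2) = 3 + 2 = 5)
d(l, g) = -g + 3*l + g*(1 - g) (d(l, g) = (3*l + (1 - g)*g) - g = (3*l + g*(1 - g)) - g = -g + 3*l + g*(1 - g))
(d(u(-4, -4), n)*16)*18 = ((-1*5² + 3*(-4))*16)*18 = ((-1*25 - 12)*16)*18 = ((-25 - 12)*16)*18 = -37*16*18 = -592*18 = -10656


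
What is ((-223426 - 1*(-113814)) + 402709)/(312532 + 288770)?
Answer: 97699/200434 ≈ 0.48744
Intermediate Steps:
((-223426 - 1*(-113814)) + 402709)/(312532 + 288770) = ((-223426 + 113814) + 402709)/601302 = (-109612 + 402709)*(1/601302) = 293097*(1/601302) = 97699/200434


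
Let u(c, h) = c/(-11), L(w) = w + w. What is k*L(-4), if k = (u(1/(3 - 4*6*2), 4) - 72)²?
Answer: -10161106568/245025 ≈ -41470.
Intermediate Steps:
L(w) = 2*w
u(c, h) = -c/11 (u(c, h) = c*(-1/11) = -c/11)
k = 1270138321/245025 (k = (-1/(11*(3 - 4*6*2)) - 72)² = (-1/(11*(3 - 24*2)) - 72)² = (-1/(11*(3 - 48)) - 72)² = (-1/11/(-45) - 72)² = (-1/11*(-1/45) - 72)² = (1/495 - 72)² = (-35639/495)² = 1270138321/245025 ≈ 5183.7)
k*L(-4) = 1270138321*(2*(-4))/245025 = (1270138321/245025)*(-8) = -10161106568/245025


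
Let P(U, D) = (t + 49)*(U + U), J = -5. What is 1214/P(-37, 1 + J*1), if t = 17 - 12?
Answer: -607/1998 ≈ -0.30380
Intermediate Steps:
t = 5
P(U, D) = 108*U (P(U, D) = (5 + 49)*(U + U) = 54*(2*U) = 108*U)
1214/P(-37, 1 + J*1) = 1214/((108*(-37))) = 1214/(-3996) = 1214*(-1/3996) = -607/1998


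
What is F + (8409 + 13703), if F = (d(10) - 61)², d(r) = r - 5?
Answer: 25248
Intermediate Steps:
d(r) = -5 + r
F = 3136 (F = ((-5 + 10) - 61)² = (5 - 61)² = (-56)² = 3136)
F + (8409 + 13703) = 3136 + (8409 + 13703) = 3136 + 22112 = 25248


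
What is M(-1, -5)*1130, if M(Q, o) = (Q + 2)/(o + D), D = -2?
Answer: -1130/7 ≈ -161.43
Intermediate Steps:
M(Q, o) = (2 + Q)/(-2 + o) (M(Q, o) = (Q + 2)/(o - 2) = (2 + Q)/(-2 + o))
M(-1, -5)*1130 = ((2 - 1)/(-2 - 5))*1130 = (1/(-7))*1130 = -1/7*1*1130 = -1/7*1130 = -1130/7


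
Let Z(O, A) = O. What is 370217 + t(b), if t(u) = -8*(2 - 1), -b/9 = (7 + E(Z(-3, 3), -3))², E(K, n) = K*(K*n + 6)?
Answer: 370209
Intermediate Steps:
E(K, n) = K*(6 + K*n)
b = -12996 (b = -9*(7 - 3*(6 - 3*(-3)))² = -9*(7 - 3*(6 + 9))² = -9*(7 - 3*15)² = -9*(7 - 45)² = -9*(-38)² = -9*1444 = -12996)
t(u) = -8 (t(u) = -8*1 = -8)
370217 + t(b) = 370217 - 8 = 370209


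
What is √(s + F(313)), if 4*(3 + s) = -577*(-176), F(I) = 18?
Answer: √25403 ≈ 159.38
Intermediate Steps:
s = 25385 (s = -3 + (-577*(-176))/4 = -3 + (¼)*101552 = -3 + 25388 = 25385)
√(s + F(313)) = √(25385 + 18) = √25403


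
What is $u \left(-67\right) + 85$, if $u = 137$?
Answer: $-9094$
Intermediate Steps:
$u \left(-67\right) + 85 = 137 \left(-67\right) + 85 = -9179 + 85 = -9094$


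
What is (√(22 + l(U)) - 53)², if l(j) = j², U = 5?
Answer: (53 - √47)² ≈ 2129.3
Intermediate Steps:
(√(22 + l(U)) - 53)² = (√(22 + 5²) - 53)² = (√(22 + 25) - 53)² = (√47 - 53)² = (-53 + √47)²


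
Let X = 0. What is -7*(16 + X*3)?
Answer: -112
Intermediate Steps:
-7*(16 + X*3) = -7*(16 + 0*3) = -7*(16 + 0) = -7*16 = -112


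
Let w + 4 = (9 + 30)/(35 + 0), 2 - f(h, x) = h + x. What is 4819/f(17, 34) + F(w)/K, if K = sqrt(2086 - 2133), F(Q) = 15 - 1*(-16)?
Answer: -4819/49 - 31*I*sqrt(47)/47 ≈ -98.347 - 4.5218*I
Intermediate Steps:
f(h, x) = 2 - h - x (f(h, x) = 2 - (h + x) = 2 + (-h - x) = 2 - h - x)
w = -101/35 (w = -4 + (9 + 30)/(35 + 0) = -4 + 39/35 = -101/35 ≈ -2.8857)
F(Q) = 31 (F(Q) = 15 + 16 = 31)
K = I*sqrt(47) (K = sqrt(-47) = I*sqrt(47) ≈ 6.8557*I)
4819/f(17, 34) + F(w)/K = 4819/(2 - 1*17 - 1*34) + 31/((I*sqrt(47))) = 4819/(2 - 17 - 34) + 31*(-I*sqrt(47)/47) = 4819/(-49) - 31*I*sqrt(47)/47 = 4819*(-1/49) - 31*I*sqrt(47)/47 = -4819/49 - 31*I*sqrt(47)/47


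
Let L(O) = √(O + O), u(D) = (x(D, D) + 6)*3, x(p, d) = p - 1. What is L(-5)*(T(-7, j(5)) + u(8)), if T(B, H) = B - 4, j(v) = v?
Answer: 28*I*√10 ≈ 88.544*I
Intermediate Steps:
T(B, H) = -4 + B
x(p, d) = -1 + p
u(D) = 15 + 3*D (u(D) = ((-1 + D) + 6)*3 = (5 + D)*3 = 15 + 3*D)
L(O) = √2*√O (L(O) = √(2*O) = √2*√O)
L(-5)*(T(-7, j(5)) + u(8)) = (√2*√(-5))*((-4 - 7) + (15 + 3*8)) = (√2*(I*√5))*(-11 + (15 + 24)) = (I*√10)*(-11 + 39) = (I*√10)*28 = 28*I*√10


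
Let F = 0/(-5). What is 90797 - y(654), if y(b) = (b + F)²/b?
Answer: 90143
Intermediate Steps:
F = 0 (F = 0*(-⅕) = 0)
y(b) = b (y(b) = (b + 0)²/b = b²/b = b)
90797 - y(654) = 90797 - 1*654 = 90797 - 654 = 90143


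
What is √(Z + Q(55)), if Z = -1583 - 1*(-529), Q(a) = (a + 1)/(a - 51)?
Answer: 4*I*√65 ≈ 32.249*I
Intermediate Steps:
Q(a) = (1 + a)/(-51 + a)
Z = -1054 (Z = -1583 + 529 = -1054)
√(Z + Q(55)) = √(-1054 + (1 + 55)/(-51 + 55)) = √(-1054 + 56/4) = √(-1054 + (¼)*56) = √(-1054 + 14) = √(-1040) = 4*I*√65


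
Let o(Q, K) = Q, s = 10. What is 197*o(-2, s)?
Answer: -394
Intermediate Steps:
197*o(-2, s) = 197*(-2) = -394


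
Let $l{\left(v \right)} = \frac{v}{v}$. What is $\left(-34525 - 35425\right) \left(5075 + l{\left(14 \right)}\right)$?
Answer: $-355066200$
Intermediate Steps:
$l{\left(v \right)} = 1$
$\left(-34525 - 35425\right) \left(5075 + l{\left(14 \right)}\right) = \left(-34525 - 35425\right) \left(5075 + 1\right) = \left(-69950\right) 5076 = -355066200$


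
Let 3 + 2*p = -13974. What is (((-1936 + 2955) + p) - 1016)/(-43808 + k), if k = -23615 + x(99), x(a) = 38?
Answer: 13971/134770 ≈ 0.10367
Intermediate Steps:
p = -13977/2 (p = -3/2 + (½)*(-13974) = -3/2 - 6987 = -13977/2 ≈ -6988.5)
k = -23577 (k = -23615 + 38 = -23577)
(((-1936 + 2955) + p) - 1016)/(-43808 + k) = (((-1936 + 2955) - 13977/2) - 1016)/(-43808 - 23577) = ((1019 - 13977/2) - 1016)/(-67385) = (-11939/2 - 1016)*(-1/67385) = -13971/2*(-1/67385) = 13971/134770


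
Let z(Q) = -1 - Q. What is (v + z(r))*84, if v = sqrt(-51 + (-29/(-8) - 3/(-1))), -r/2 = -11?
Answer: -1932 + 21*I*sqrt(710) ≈ -1932.0 + 559.56*I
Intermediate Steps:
r = 22 (r = -2*(-11) = 22)
v = I*sqrt(710)/4 (v = sqrt(-51 + (-29*(-1/8) - 3*(-1))) = sqrt(-51 + (29/8 + 3)) = sqrt(-51 + 53/8) = sqrt(-355/8) = I*sqrt(710)/4 ≈ 6.6615*I)
(v + z(r))*84 = (I*sqrt(710)/4 + (-1 - 1*22))*84 = (I*sqrt(710)/4 + (-1 - 22))*84 = (I*sqrt(710)/4 - 23)*84 = (-23 + I*sqrt(710)/4)*84 = -1932 + 21*I*sqrt(710)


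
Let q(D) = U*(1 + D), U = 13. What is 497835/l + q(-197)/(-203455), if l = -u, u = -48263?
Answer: 14487142007/1402764095 ≈ 10.328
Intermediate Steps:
q(D) = 13 + 13*D (q(D) = 13*(1 + D) = 13 + 13*D)
l = 48263 (l = -1*(-48263) = 48263)
497835/l + q(-197)/(-203455) = 497835/48263 + (13 + 13*(-197))/(-203455) = 497835*(1/48263) + (13 - 2561)*(-1/203455) = 497835/48263 - 2548*(-1/203455) = 497835/48263 + 364/29065 = 14487142007/1402764095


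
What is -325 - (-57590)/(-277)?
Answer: -147615/277 ≈ -532.91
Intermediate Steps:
-325 - (-57590)/(-277) = -325 - (-57590)*(-1)/277 = -325 - 443*130/277 = -325 - 57590/277 = -147615/277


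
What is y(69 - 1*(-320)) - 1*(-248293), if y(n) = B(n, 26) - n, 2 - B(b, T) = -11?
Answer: 247917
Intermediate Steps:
B(b, T) = 13 (B(b, T) = 2 - 1*(-11) = 2 + 11 = 13)
y(n) = 13 - n
y(69 - 1*(-320)) - 1*(-248293) = (13 - (69 - 1*(-320))) - 1*(-248293) = (13 - (69 + 320)) + 248293 = (13 - 1*389) + 248293 = (13 - 389) + 248293 = -376 + 248293 = 247917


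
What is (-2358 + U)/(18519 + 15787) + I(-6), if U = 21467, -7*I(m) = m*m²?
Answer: 7543859/240142 ≈ 31.414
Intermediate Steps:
I(m) = -m³/7 (I(m) = -m*m²/7 = -m³/7)
(-2358 + U)/(18519 + 15787) + I(-6) = (-2358 + 21467)/(18519 + 15787) - ⅐*(-6)³ = 19109/34306 - ⅐*(-216) = 19109*(1/34306) + 216/7 = 19109/34306 + 216/7 = 7543859/240142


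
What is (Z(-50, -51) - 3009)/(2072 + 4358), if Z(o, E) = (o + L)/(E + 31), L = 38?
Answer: -7521/16075 ≈ -0.46787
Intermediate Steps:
Z(o, E) = (38 + o)/(31 + E) (Z(o, E) = (o + 38)/(E + 31) = (38 + o)/(31 + E))
(Z(-50, -51) - 3009)/(2072 + 4358) = ((38 - 50)/(31 - 51) - 3009)/(2072 + 4358) = (-12/(-20) - 3009)/6430 = (-1/20*(-12) - 3009)*(1/6430) = (3/5 - 3009)*(1/6430) = -15042/5*1/6430 = -7521/16075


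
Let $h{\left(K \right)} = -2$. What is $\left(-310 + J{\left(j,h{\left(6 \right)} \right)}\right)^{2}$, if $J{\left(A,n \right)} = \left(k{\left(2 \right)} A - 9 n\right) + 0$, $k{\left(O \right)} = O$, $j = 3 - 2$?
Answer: $84100$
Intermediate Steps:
$j = 1$ ($j = 3 - 2 = 1$)
$J{\left(A,n \right)} = - 9 n + 2 A$ ($J{\left(A,n \right)} = \left(2 A - 9 n\right) + 0 = \left(- 9 n + 2 A\right) + 0 = - 9 n + 2 A$)
$\left(-310 + J{\left(j,h{\left(6 \right)} \right)}\right)^{2} = \left(-310 + \left(\left(-9\right) \left(-2\right) + 2 \cdot 1\right)\right)^{2} = \left(-310 + \left(18 + 2\right)\right)^{2} = \left(-310 + 20\right)^{2} = \left(-290\right)^{2} = 84100$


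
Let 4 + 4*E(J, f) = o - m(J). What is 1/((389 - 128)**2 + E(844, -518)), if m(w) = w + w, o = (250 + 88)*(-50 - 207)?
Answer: 2/91963 ≈ 2.1748e-5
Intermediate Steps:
o = -86866 (o = 338*(-257) = -86866)
m(w) = 2*w
E(J, f) = -43435/2 - J/2 (E(J, f) = -1 + (-86866 - 2*J)/4 = -1 + (-43433/2 - J/2) = -43435/2 - J/2)
1/((389 - 128)**2 + E(844, -518)) = 1/((389 - 128)**2 + (-43435/2 - 1/2*844)) = 1/(261**2 + (-43435/2 - 422)) = 1/(68121 - 44279/2) = 1/(91963/2) = 2/91963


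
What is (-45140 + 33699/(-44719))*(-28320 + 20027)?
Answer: 16740659134187/44719 ≈ 3.7435e+8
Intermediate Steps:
(-45140 + 33699/(-44719))*(-28320 + 20027) = (-45140 + 33699*(-1/44719))*(-8293) = (-45140 - 33699/44719)*(-8293) = -2018649359/44719*(-8293) = 16740659134187/44719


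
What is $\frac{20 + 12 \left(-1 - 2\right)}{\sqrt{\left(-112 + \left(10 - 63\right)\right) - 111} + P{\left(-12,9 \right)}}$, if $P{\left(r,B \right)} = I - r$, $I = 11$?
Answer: $- \frac{16}{35} + \frac{32 i \sqrt{69}}{805} \approx -0.45714 + 0.3302 i$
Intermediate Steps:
$P{\left(r,B \right)} = 11 - r$
$\frac{20 + 12 \left(-1 - 2\right)}{\sqrt{\left(-112 + \left(10 - 63\right)\right) - 111} + P{\left(-12,9 \right)}} = \frac{20 + 12 \left(-1 - 2\right)}{\sqrt{\left(-112 + \left(10 - 63\right)\right) - 111} + \left(11 - -12\right)} = \frac{20 + 12 \left(-3\right)}{\sqrt{\left(-112 - 53\right) - 111} + \left(11 + 12\right)} = \frac{20 - 36}{\sqrt{-165 - 111} + 23} = - \frac{16}{\sqrt{-276} + 23} = - \frac{16}{2 i \sqrt{69} + 23} = - \frac{16}{23 + 2 i \sqrt{69}}$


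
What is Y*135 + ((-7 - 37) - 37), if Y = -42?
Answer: -5751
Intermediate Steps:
Y*135 + ((-7 - 37) - 37) = -42*135 + ((-7 - 37) - 37) = -5670 + (-44 - 37) = -5670 - 81 = -5751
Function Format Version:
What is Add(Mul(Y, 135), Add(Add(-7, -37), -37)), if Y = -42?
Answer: -5751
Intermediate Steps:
Add(Mul(Y, 135), Add(Add(-7, -37), -37)) = Add(Mul(-42, 135), Add(Add(-7, -37), -37)) = Add(-5670, Add(-44, -37)) = Add(-5670, -81) = -5751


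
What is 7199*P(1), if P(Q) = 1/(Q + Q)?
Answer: 7199/2 ≈ 3599.5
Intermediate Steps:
P(Q) = 1/(2*Q)
7199*P(1) = 7199*((1/2)/1) = 7199*((1/2)*1) = 7199*(1/2) = 7199/2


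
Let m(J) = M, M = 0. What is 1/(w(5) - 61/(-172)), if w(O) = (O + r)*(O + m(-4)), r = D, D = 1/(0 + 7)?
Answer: 1204/31387 ≈ 0.038360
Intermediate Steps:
m(J) = 0
D = ⅐ (D = 1/7 = ⅐ ≈ 0.14286)
r = ⅐ ≈ 0.14286
w(O) = O*(⅐ + O) (w(O) = (O + ⅐)*(O + 0) = (⅐ + O)*O = O*(⅐ + O))
1/(w(5) - 61/(-172)) = 1/(5*(⅐ + 5) - 61/(-172)) = 1/(5*(36/7) - 61*(-1)/172) = 1/(180/7 - 1*(-61/172)) = 1/(180/7 + 61/172) = 1/(31387/1204) = 1204/31387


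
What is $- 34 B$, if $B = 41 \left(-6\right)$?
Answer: $8364$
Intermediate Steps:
$B = -246$
$- 34 B = \left(-34\right) \left(-246\right) = 8364$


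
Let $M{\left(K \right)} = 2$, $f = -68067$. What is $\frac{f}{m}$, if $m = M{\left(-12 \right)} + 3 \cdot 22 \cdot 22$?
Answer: $- \frac{68067}{1454} \approx -46.814$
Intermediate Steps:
$m = 1454$ ($m = 2 + 3 \cdot 22 \cdot 22 = 2 + 66 \cdot 22 = 2 + 1452 = 1454$)
$\frac{f}{m} = - \frac{68067}{1454}$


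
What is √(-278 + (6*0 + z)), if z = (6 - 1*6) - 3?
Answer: I*√281 ≈ 16.763*I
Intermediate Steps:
z = -3 (z = (6 - 6) - 3 = 0 - 3 = -3)
√(-278 + (6*0 + z)) = √(-278 + (6*0 - 3)) = √(-278 + (0 - 3)) = √(-278 - 3) = √(-281) = I*√281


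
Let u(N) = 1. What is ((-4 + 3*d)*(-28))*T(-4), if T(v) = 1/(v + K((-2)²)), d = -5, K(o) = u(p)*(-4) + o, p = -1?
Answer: -133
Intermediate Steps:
K(o) = -4 + o (K(o) = 1*(-4) + o = -4 + o)
T(v) = 1/v (T(v) = 1/(v + (-4 + (-2)²)) = 1/(v + (-4 + 4)) = 1/(v + 0) = 1/v)
((-4 + 3*d)*(-28))*T(-4) = ((-4 + 3*(-5))*(-28))/(-4) = ((-4 - 15)*(-28))*(-¼) = -19*(-28)*(-¼) = 532*(-¼) = -133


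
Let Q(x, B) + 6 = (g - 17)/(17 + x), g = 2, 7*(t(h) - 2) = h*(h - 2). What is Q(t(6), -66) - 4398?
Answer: -691533/157 ≈ -4404.7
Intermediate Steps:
t(h) = 2 + h*(-2 + h)/7 (t(h) = 2 + (h*(h - 2))/7 = 2 + (h*(-2 + h))/7 = 2 + h*(-2 + h)/7)
Q(x, B) = -6 - 15/(17 + x) (Q(x, B) = -6 + (2 - 17)/(17 + x) = -6 - 15/(17 + x))
Q(t(6), -66) - 4398 = 3*(-39 - 2*(2 - 2/7*6 + (⅐)*6²))/(17 + (2 - 2/7*6 + (⅐)*6²)) - 4398 = 3*(-39 - 2*(2 - 12/7 + (⅐)*36))/(17 + (2 - 12/7 + (⅐)*36)) - 4398 = 3*(-39 - 2*(2 - 12/7 + 36/7))/(17 + (2 - 12/7 + 36/7)) - 4398 = 3*(-39 - 2*38/7)/(17 + 38/7) - 4398 = 3*(-39 - 76/7)/(157/7) - 4398 = 3*(7/157)*(-349/7) - 4398 = -1047/157 - 4398 = -691533/157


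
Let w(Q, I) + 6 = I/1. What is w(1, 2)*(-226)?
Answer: 904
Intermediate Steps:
w(Q, I) = -6 + I (w(Q, I) = -6 + I/1 = -6 + 1*I = -6 + I)
w(1, 2)*(-226) = (-6 + 2)*(-226) = -4*(-226) = 904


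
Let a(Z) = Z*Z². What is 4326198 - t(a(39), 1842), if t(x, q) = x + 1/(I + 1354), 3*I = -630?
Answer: 4881309575/1144 ≈ 4.2669e+6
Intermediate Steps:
I = -210 (I = (⅓)*(-630) = -210)
a(Z) = Z³
t(x, q) = 1/1144 + x (t(x, q) = x + 1/(-210 + 1354) = x + 1/1144 = 1/1144 + x)
4326198 - t(a(39), 1842) = 4326198 - (1/1144 + 39³) = 4326198 - (1/1144 + 59319) = 4326198 - 1*67860937/1144 = 4326198 - 67860937/1144 = 4881309575/1144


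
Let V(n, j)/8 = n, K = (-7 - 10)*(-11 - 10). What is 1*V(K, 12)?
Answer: 2856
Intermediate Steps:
K = 357 (K = -17*(-21) = 357)
V(n, j) = 8*n
1*V(K, 12) = 1*(8*357) = 1*2856 = 2856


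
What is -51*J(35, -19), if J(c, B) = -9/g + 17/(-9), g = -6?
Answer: 119/6 ≈ 19.833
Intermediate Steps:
J(c, B) = -7/18 (J(c, B) = -9/(-6) + 17/(-9) = -9*(-⅙) + 17*(-⅑) = 3/2 - 17/9 = -7/18)
-51*J(35, -19) = -51*(-7/18) = 119/6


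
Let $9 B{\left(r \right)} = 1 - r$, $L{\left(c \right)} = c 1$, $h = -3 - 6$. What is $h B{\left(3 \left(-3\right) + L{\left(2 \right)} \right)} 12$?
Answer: $-96$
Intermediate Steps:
$h = -9$ ($h = -3 - 6 = -9$)
$L{\left(c \right)} = c$
$B{\left(r \right)} = \frac{1}{9} - \frac{r}{9}$ ($B{\left(r \right)} = \frac{1 - r}{9} = \frac{1}{9} - \frac{r}{9}$)
$h B{\left(3 \left(-3\right) + L{\left(2 \right)} \right)} 12 = - 9 \left(\frac{1}{9} - \frac{3 \left(-3\right) + 2}{9}\right) 12 = - 9 \left(\frac{1}{9} - \frac{-9 + 2}{9}\right) 12 = - 9 \left(\frac{1}{9} - - \frac{7}{9}\right) 12 = - 9 \left(\frac{1}{9} + \frac{7}{9}\right) 12 = \left(-9\right) \frac{8}{9} \cdot 12 = \left(-8\right) 12 = -96$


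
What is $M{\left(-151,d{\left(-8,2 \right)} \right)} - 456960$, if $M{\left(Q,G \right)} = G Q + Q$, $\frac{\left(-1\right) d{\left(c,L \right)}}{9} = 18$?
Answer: $-432649$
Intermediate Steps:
$d{\left(c,L \right)} = -162$ ($d{\left(c,L \right)} = \left(-9\right) 18 = -162$)
$M{\left(Q,G \right)} = Q + G Q$
$M{\left(-151,d{\left(-8,2 \right)} \right)} - 456960 = - 151 \left(1 - 162\right) - 456960 = \left(-151\right) \left(-161\right) - 456960 = 24311 - 456960 = -432649$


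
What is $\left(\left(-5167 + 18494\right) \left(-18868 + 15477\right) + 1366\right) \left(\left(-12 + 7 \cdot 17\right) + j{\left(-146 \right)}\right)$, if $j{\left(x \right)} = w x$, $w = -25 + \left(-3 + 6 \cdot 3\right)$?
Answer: $-70813499397$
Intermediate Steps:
$w = -10$ ($w = -25 + \left(-3 + 18\right) = -25 + 15 = -10$)
$j{\left(x \right)} = - 10 x$
$\left(\left(-5167 + 18494\right) \left(-18868 + 15477\right) + 1366\right) \left(\left(-12 + 7 \cdot 17\right) + j{\left(-146 \right)}\right) = \left(\left(-5167 + 18494\right) \left(-18868 + 15477\right) + 1366\right) \left(\left(-12 + 7 \cdot 17\right) - -1460\right) = \left(13327 \left(-3391\right) + 1366\right) \left(\left(-12 + 119\right) + 1460\right) = \left(-45191857 + 1366\right) \left(107 + 1460\right) = \left(-45190491\right) 1567 = -70813499397$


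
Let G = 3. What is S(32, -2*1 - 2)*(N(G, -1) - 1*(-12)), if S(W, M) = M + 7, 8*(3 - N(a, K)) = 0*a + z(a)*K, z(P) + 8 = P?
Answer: 345/8 ≈ 43.125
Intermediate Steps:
z(P) = -8 + P
N(a, K) = 3 - K*(-8 + a)/8 (N(a, K) = 3 - (0*a + (-8 + a)*K)/8 = 3 - (0 + K*(-8 + a))/8 = 3 - K*(-8 + a)/8)
S(W, M) = 7 + M
S(32, -2*1 - 2)*(N(G, -1) - 1*(-12)) = (7 + (-2*1 - 2))*((3 - ⅛*(-1)*(-8 + 3)) - 1*(-12)) = (7 + (-2 - 2))*((3 - ⅛*(-1)*(-5)) + 12) = (7 - 4)*((3 - 5/8) + 12) = 3*(19/8 + 12) = 3*(115/8) = 345/8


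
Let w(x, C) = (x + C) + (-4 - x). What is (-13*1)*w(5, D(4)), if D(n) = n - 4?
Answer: 52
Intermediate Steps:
D(n) = -4 + n
w(x, C) = -4 + C (w(x, C) = (C + x) + (-4 - x) = -4 + C)
(-13*1)*w(5, D(4)) = (-13*1)*(-4 + (-4 + 4)) = -13*(-4 + 0) = -13*(-4) = 52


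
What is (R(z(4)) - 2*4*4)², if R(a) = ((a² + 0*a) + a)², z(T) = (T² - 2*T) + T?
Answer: 590684416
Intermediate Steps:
z(T) = T² - T
R(a) = (a + a²)² (R(a) = ((a² + 0) + a)² = (a² + a)² = (a + a²)²)
(R(z(4)) - 2*4*4)² = ((4*(-1 + 4))²*(1 + 4*(-1 + 4))² - 2*4*4)² = ((4*3)²*(1 + 4*3)² - 8*4)² = (12²*(1 + 12)² - 32)² = (144*13² - 32)² = (144*169 - 32)² = (24336 - 32)² = 24304² = 590684416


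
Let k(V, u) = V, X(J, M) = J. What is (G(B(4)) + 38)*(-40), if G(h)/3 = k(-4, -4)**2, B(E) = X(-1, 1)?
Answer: -3440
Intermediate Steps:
B(E) = -1
G(h) = 48 (G(h) = 3*(-4)**2 = 3*16 = 48)
(G(B(4)) + 38)*(-40) = (48 + 38)*(-40) = 86*(-40) = -3440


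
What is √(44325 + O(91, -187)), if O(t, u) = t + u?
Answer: √44229 ≈ 210.31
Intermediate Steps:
√(44325 + O(91, -187)) = √(44325 + (91 - 187)) = √(44325 - 96) = √44229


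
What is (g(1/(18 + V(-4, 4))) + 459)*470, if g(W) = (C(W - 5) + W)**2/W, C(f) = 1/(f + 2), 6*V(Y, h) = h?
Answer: 98998406807/457380 ≈ 2.1645e+5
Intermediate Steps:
V(Y, h) = h/6
C(f) = 1/(2 + f)
g(W) = (W + 1/(-3 + W))**2/W (g(W) = (1/(2 + (W - 5)) + W)**2/W = (1/(2 + (-5 + W)) + W)**2/W = (1/(-3 + W) + W)**2/W = (W + 1/(-3 + W))**2/W)
(g(1/(18 + V(-4, 4))) + 459)*470 = ((1 + (-3 + 1/(18 + (1/6)*4))/(18 + (1/6)*4))**2/((1/(18 + (1/6)*4))*(-3 + 1/(18 + (1/6)*4))**2) + 459)*470 = ((1 + (-3 + 1/(18 + 2/3))/(18 + 2/3))**2/((1/(18 + 2/3))*(-3 + 1/(18 + 2/3))**2) + 459)*470 = ((1 + (-3 + 1/(56/3))/(56/3))**2/((1/(56/3))*(-3 + 1/(56/3))**2) + 459)*470 = ((1 + 3*(-3 + 3/56)/56)**2/((3/56)*(-3 + 3/56)**2) + 459)*470 = (56*(1 + (3/56)*(-165/56))**2/(3*(-165/56)**2) + 459)*470 = ((56/3)*(1 - 495/3136)**2*(3136/27225) + 459)*470 = ((56/3)*(2641/3136)**2*(3136/27225) + 459)*470 = ((56/3)*(6974881/9834496)*(3136/27225) + 459)*470 = (6974881/4573800 + 459)*470 = (2106349081/4573800)*470 = 98998406807/457380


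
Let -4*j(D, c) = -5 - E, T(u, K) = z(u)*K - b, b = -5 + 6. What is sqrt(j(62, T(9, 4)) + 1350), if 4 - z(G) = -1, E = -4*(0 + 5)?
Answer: sqrt(5385)/2 ≈ 36.691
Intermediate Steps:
E = -20 (E = -4*5 = -20)
z(G) = 5 (z(G) = 4 - 1*(-1) = 4 + 1 = 5)
b = 1
T(u, K) = -1 + 5*K (T(u, K) = 5*K - 1*1 = 5*K - 1 = -1 + 5*K)
j(D, c) = -15/4 (j(D, c) = -(-5 - 1*(-20))/4 = -(-5 + 20)/4 = -1/4*15 = -15/4)
sqrt(j(62, T(9, 4)) + 1350) = sqrt(-15/4 + 1350) = sqrt(5385/4) = sqrt(5385)/2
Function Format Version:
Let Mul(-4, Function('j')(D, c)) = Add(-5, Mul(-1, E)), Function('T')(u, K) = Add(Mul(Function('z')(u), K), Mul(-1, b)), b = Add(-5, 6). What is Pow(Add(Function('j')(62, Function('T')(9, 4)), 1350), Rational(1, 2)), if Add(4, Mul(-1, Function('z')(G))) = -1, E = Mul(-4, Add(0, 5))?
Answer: Mul(Rational(1, 2), Pow(5385, Rational(1, 2))) ≈ 36.691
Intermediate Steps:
E = -20 (E = Mul(-4, 5) = -20)
Function('z')(G) = 5 (Function('z')(G) = Add(4, Mul(-1, -1)) = Add(4, 1) = 5)
b = 1
Function('T')(u, K) = Add(-1, Mul(5, K)) (Function('T')(u, K) = Add(Mul(5, K), Mul(-1, 1)) = Add(Mul(5, K), -1) = Add(-1, Mul(5, K)))
Function('j')(D, c) = Rational(-15, 4) (Function('j')(D, c) = Mul(Rational(-1, 4), Add(-5, Mul(-1, -20))) = Mul(Rational(-1, 4), Add(-5, 20)) = Mul(Rational(-1, 4), 15) = Rational(-15, 4))
Pow(Add(Function('j')(62, Function('T')(9, 4)), 1350), Rational(1, 2)) = Pow(Add(Rational(-15, 4), 1350), Rational(1, 2)) = Pow(Rational(5385, 4), Rational(1, 2)) = Mul(Rational(1, 2), Pow(5385, Rational(1, 2)))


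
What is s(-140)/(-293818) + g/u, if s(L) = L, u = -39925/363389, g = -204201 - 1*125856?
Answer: 2517161538951001/837905975 ≈ 3.0041e+6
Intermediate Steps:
g = -330057 (g = -204201 - 125856 = -330057)
u = -39925/363389 (u = -39925*1/363389 = -39925/363389 ≈ -0.10987)
s(-140)/(-293818) + g/u = -140/(-293818) - 330057/(-39925/363389) = -140*(-1/293818) - 330057*(-363389/39925) = 10/20987 + 119939083173/39925 = 2517161538951001/837905975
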